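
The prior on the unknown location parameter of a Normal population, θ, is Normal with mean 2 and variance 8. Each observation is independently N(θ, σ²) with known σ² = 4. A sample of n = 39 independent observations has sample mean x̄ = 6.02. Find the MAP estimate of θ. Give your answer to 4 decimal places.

n = 39, x̄ = 6.02.
For a Normal prior and Normal likelihood with known variance, the posterior is Normal; its mode equals its mean, the precision-weighted average.
Prior precision 1/σ₀² = 1/8 = 0.125; data precision n/σ² = 39/4 = 9.75.
θ̂ = (0.125·2 + 9.75·6.02) / (0.125 + 9.75) = 58.945/9.875 = 11789/1975 ≈ 5.9691.

θ̂_MAP = 5.9691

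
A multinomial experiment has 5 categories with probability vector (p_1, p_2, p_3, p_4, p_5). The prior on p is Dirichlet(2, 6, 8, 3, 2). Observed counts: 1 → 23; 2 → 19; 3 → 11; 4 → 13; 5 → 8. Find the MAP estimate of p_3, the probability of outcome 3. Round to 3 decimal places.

The posterior is Dirichlet(αᵢ + nᵢ) = Dirichlet(25, 25, 19, 16, 10).
For a Dirichlet(a₁,…,a_K) with all aᵢ > 1, the mode has j-th component (aⱼ − 1)/(Σaᵢ − K).
Here Σaᵢ = 95 and K = 5, so p_3 = (19 − 1)/(95 − 5) = 18/90 ≈ 0.200.

MAP estimate: 0.200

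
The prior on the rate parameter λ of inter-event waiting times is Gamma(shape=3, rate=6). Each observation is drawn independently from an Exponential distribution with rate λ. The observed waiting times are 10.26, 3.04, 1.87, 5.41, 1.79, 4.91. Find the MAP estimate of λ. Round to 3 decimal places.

The Exponential(rate=λ) likelihood is ∝ λ^n e^(−λΣtᵢ). Here n = 6 and Σtᵢ = 10.26 + 3.04 + 1.87 + 5.41 + 1.79 + 4.91 = 27.28.
Posterior ∝ λ^2e^(−6λ) · λ^6e^(−27.28λ) = λ^8e^(−33.28λ), i.e. Gamma(9, 33.28).
Mode = (a−1)/b = 8/33.28 ≈ 0.240.

λ̂_MAP = 0.240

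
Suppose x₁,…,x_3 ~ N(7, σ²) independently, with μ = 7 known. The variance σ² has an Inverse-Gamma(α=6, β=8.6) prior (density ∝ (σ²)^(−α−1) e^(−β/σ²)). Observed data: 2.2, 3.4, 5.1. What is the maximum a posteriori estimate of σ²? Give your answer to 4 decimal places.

σ̂²_MAP = 3.3418

Sum of squared deviations about the known mean: SS = (2.2−7)² + (3.4−7)² + (5.1−7)² = 39.61.
The Normal likelihood contributes (σ²)^(−n/2) exp(−SS/(2σ²)), so the posterior is Inverse-Gamma(α + n/2, β + SS/2) = Inverse-Gamma(7.5, 28.405).
The mode of Inverse-Gamma(a, b) is b/(a+1) = 28.405/8.5 ≈ 3.3418.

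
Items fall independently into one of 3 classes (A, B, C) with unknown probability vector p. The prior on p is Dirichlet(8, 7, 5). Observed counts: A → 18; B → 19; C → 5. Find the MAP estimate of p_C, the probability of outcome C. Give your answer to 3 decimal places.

The posterior is Dirichlet(αᵢ + nᵢ) = Dirichlet(26, 26, 10).
For a Dirichlet(a₁,…,a_K) with all aᵢ > 1, the mode has j-th component (aⱼ − 1)/(Σaᵢ − K).
Here Σaᵢ = 62 and K = 3, so p_C = (10 − 1)/(62 − 3) = 9/59 ≈ 0.153.

MAP estimate of p_C = 0.153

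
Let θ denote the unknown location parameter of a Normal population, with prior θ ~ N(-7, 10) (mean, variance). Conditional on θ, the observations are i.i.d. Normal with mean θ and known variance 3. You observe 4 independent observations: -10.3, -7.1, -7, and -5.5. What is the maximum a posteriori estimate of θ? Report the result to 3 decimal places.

θ̂_MAP = -7.442

n = 4; x̄ = ((-10.3) + (-7.1) + (-7) + (-5.5))/4 = -29.9/4 = -7.475.
For a Normal prior and Normal likelihood with known variance, the posterior is Normal; its mode equals its mean, the precision-weighted average.
Prior precision 1/σ₀² = 1/10 = 0.1; data precision n/σ² = 4/3.
θ̂ = (0.1·(-7) + (4/3)·(-7.475)) / (0.1 + 4/3) = (-32/3)/(43/30) = -320/43 ≈ -7.442.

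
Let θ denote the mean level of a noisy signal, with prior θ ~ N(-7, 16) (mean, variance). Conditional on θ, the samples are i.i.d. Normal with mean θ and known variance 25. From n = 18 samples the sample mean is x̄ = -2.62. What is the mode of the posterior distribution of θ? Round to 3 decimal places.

n = 18, x̄ = -2.62.
For a Normal prior and Normal likelihood with known variance, the posterior is Normal; its mode equals its mean, the precision-weighted average.
Prior precision 1/σ₀² = 1/16 = 0.0625; data precision n/σ² = 18/25 = 0.72.
θ̂ = (0.0625·(-7) + 0.72·(-2.62)) / (0.0625 + 0.72) = (-2.3239)/0.7825 = -23239/7825 ≈ -2.970.

θ̂_MAP = -2.970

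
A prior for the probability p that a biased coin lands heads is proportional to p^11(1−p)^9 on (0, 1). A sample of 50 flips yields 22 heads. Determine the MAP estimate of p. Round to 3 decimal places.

The prior density ∝ p^11(1−p)^9 is the kernel of Beta(12, 10).
Data: 22 successes in 50 trials. The binomial likelihood contributes p^22(1−p)^28, so the posterior is Beta(12+22, 10+28) = Beta(34, 38).
For Beta(a, b) with a, b > 1 the mode is (a−1)/(a+b−2) = 33/70 ≈ 0.471.

p̂_MAP = 0.471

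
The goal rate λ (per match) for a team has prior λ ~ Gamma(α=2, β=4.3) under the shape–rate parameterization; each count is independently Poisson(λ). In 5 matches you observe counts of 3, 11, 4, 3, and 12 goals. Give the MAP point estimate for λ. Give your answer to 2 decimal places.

Σxᵢ = 3+11+4+3+12 = 33, with n = 5.
Posterior ∝ λe^(−4.3λ) · λ^33e^(−5λ) = λ^34e^(−9.3λ), i.e. Gamma(shape=35, rate=9.3).
The mode of a Gamma(a, b) with a ≥ 1 (shape–rate) is (a−1)/b = 34/9.3 ≈ 3.66.

λ̂_MAP = 3.66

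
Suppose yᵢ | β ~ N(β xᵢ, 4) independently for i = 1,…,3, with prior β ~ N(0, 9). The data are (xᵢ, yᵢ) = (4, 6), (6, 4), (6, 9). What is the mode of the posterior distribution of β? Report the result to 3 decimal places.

β̂_MAP = 1.153

log p(β | y) = −Σ(yᵢ − βxᵢ)²/(2·4) − β²/(2·9) + const.
Setting the derivative to zero: Σxᵢ(yᵢ − βxᵢ)/4 − β/9 = 0, so β = Σxᵢyᵢ / (Σxᵢ² + σ²/τ²).
Σxᵢyᵢ = 4·6 + 6·4 + 6·9 = 102; Σxᵢ² = 88; σ²/τ² = 4/9.
β̂_MAP = 102 / (88 + 4/9) = 102/(796/9) = 459/398 ≈ 1.153.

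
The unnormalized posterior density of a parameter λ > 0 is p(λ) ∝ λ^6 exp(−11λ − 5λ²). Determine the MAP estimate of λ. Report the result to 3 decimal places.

λ̂_MAP = 0.400

ℓ'(λ) = 6/λ − 11 − 10λ. Setting this to zero and multiplying by λ: 10λ² + 11λ − 6 = 0.
λ = (−11 + √(11² + 4·10·6)) / (2·10) = (−11 + √361) / 20 = (−11 + 19)/20 = 2/5.
ℓ''(λ) = −6/λ² − 10 < 0, confirming a maximum.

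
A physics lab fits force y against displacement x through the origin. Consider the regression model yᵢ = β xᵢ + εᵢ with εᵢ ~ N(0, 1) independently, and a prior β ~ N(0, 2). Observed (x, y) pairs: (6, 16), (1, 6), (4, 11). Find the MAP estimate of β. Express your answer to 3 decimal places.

log p(β | y) = −Σ(yᵢ − βxᵢ)²/(2·1) − β²/(2·2) + const.
Setting the derivative to zero: Σxᵢ(yᵢ − βxᵢ)/1 − β/2 = 0, so β = Σxᵢyᵢ / (Σxᵢ² + σ²/τ²).
Σxᵢyᵢ = 6·16 + 1·6 + 4·11 = 146; Σxᵢ² = 53; σ²/τ² = 0.5.
β̂_MAP = 146 / (53 + 0.5) = 146/53.5 ≈ 2.729.

β̂_MAP = 2.729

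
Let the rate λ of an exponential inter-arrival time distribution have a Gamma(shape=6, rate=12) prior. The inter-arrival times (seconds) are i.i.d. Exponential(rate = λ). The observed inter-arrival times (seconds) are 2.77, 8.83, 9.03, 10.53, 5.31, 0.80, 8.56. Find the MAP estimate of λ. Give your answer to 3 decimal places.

λ̂_MAP = 0.208

The Exponential(rate=λ) likelihood is ∝ λ^n e^(−λΣtᵢ). Here n = 7 and Σtᵢ = 2.77 + 8.83 + 9.03 + 10.53 + 5.31 + 0.80 + 8.56 = 45.83.
Posterior ∝ λ^5e^(−12λ) · λ^7e^(−45.83λ) = λ^12e^(−57.83λ), i.e. Gamma(13, 57.83).
Mode = (a−1)/b = 12/57.83 ≈ 0.208.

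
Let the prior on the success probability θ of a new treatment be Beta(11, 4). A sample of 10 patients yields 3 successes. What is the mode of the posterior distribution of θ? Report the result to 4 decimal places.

Prior: Beta(11, 4).
Data: 3 successes in 10 trials. The binomial likelihood contributes θ^3(1−θ)^7, so the posterior is Beta(11+3, 4+7) = Beta(14, 11).
For Beta(a, b) with a, b > 1 the mode is (a−1)/(a+b−2) = 13/23 ≈ 0.5652.

θ̂_MAP = 0.5652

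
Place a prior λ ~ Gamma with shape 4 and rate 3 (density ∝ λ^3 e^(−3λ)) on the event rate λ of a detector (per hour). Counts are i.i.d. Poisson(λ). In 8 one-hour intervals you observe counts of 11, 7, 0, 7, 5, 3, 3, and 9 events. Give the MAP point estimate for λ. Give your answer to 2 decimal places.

Σxᵢ = 11+7+0+7+5+3+3+9 = 45, with n = 8.
Posterior ∝ λ^3e^(−3λ) · λ^45e^(−8λ) = λ^48e^(−11λ), i.e. Gamma(shape=49, rate=11).
The mode of a Gamma(a, b) with a ≥ 1 (shape–rate) is (a−1)/b = 48/11 ≈ 4.36.

λ̂_MAP = 4.36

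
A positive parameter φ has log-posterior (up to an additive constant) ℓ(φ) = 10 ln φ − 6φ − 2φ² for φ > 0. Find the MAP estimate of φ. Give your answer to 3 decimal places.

φ̂_MAP = 1.000

ℓ'(φ) = 10/φ − 6 − 4φ. Setting this to zero and multiplying by φ: 4φ² + 6φ − 10 = 0.
φ = (−6 + √(6² + 4·4·10)) / (2·4) = (−6 + √196) / 8 = (−6 + 14)/8 = 1.
ℓ''(φ) = −10/φ² − 4 < 0, confirming a maximum.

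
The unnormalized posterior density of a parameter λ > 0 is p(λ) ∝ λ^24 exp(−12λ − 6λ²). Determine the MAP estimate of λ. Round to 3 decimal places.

λ̂_MAP = 1.000

ℓ'(λ) = 24/λ − 12 − 12λ. Setting this to zero and multiplying by λ: 12λ² + 12λ − 24 = 0.
λ = (−12 + √(12² + 4·12·24)) / (2·12) = (−12 + √1296) / 24 = (−12 + 36)/24 = 1.
ℓ''(λ) = −24/λ² − 12 < 0, confirming a maximum.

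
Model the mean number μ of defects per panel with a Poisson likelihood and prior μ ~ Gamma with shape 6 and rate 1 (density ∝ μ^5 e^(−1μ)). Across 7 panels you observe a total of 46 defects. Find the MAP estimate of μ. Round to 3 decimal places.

μ̂_MAP = 6.375

Σxᵢ = 46, n = 7.
Posterior ∝ μ^5e^(−1μ) · μ^46e^(−7μ) = μ^51e^(−8μ), i.e. Gamma(shape=52, rate=8).
The mode of a Gamma(a, b) with a ≥ 1 (shape–rate) is (a−1)/b = 51/8 ≈ 6.375.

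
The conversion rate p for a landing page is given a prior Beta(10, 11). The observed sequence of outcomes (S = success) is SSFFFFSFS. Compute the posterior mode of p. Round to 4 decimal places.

Prior: Beta(10, 11).
Data: 4 successes in 9 trials (from the sequence). The binomial likelihood contributes p^4(1−p)^5, so the posterior is Beta(10+4, 11+5) = Beta(14, 16).
For Beta(a, b) with a, b > 1 the mode is (a−1)/(a+b−2) = 13/28 ≈ 0.4643.

p̂_MAP = 0.4643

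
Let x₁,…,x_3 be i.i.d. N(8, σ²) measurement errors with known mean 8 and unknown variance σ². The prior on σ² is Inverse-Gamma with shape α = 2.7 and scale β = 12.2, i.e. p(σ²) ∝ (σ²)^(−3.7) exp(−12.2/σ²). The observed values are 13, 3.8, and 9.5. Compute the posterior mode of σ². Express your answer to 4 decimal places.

Sum of squared deviations about the known mean: SS = (13−8)² + (3.8−8)² + (9.5−8)² = 44.89.
The Normal likelihood contributes (σ²)^(−n/2) exp(−SS/(2σ²)), so the posterior is Inverse-Gamma(α + n/2, β + SS/2) = Inverse-Gamma(4.2, 34.645).
The mode of Inverse-Gamma(a, b) is b/(a+1) = 34.645/5.2 ≈ 6.6625.

σ̂²_MAP = 6.6625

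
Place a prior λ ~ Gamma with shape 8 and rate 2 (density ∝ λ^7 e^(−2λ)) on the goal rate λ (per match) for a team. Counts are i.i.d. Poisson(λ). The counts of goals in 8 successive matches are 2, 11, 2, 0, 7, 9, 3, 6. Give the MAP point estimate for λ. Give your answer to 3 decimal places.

λ̂_MAP = 4.700

Σxᵢ = 2+11+2+0+7+9+3+6 = 40, with n = 8.
Posterior ∝ λ^7e^(−2λ) · λ^40e^(−8λ) = λ^47e^(−10λ), i.e. Gamma(shape=48, rate=10).
The mode of a Gamma(a, b) with a ≥ 1 (shape–rate) is (a−1)/b = 47/10 ≈ 4.700.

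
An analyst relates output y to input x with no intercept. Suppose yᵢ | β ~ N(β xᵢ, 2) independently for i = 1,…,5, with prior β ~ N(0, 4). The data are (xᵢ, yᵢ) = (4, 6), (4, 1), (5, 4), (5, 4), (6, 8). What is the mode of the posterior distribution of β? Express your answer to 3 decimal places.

β̂_MAP = 0.979

log p(β | y) = −Σ(yᵢ − βxᵢ)²/(2·2) − β²/(2·4) + const.
Setting the derivative to zero: Σxᵢ(yᵢ − βxᵢ)/2 − β/4 = 0, so β = Σxᵢyᵢ / (Σxᵢ² + σ²/τ²).
Σxᵢyᵢ = 4·6 + 4·1 + 5·4 + 5·4 + 6·8 = 116; Σxᵢ² = 118; σ²/τ² = 0.5.
β̂_MAP = 116 / (118 + 0.5) = 116/118.5 ≈ 0.979.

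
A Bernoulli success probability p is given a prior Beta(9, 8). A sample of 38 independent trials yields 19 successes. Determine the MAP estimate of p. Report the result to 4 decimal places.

Prior: Beta(9, 8).
Data: 19 successes in 38 trials. The binomial likelihood contributes p^19(1−p)^19, so the posterior is Beta(9+19, 8+19) = Beta(28, 27).
For Beta(a, b) with a, b > 1 the mode is (a−1)/(a+b−2) = 27/53 ≈ 0.5094.

p̂_MAP = 0.5094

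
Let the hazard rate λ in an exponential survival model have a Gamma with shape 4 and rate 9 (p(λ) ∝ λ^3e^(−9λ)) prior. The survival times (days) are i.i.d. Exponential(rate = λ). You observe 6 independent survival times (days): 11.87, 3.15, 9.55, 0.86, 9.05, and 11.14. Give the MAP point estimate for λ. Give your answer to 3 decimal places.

λ̂_MAP = 0.165

The Exponential(rate=λ) likelihood is ∝ λ^n e^(−λΣtᵢ). Here n = 6 and Σtᵢ = 11.87 + 3.15 + 9.55 + 0.86 + 9.05 + 11.14 = 45.62.
Posterior ∝ λ^3e^(−9λ) · λ^6e^(−45.62λ) = λ^9e^(−54.62λ), i.e. Gamma(10, 54.62).
Mode = (a−1)/b = 9/54.62 ≈ 0.165.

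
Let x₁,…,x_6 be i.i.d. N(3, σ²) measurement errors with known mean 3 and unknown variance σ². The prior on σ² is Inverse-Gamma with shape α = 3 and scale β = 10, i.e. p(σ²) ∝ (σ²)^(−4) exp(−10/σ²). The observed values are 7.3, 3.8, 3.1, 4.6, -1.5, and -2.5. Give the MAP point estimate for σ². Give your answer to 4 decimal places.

Sum of squared deviations about the known mean: SS = (7.3−3)² + (3.8−3)² + (3.1−3)² + (4.6−3)² + (-1.5−3)² + (-2.5−3)² = 72.2.
The Normal likelihood contributes (σ²)^(−n/2) exp(−SS/(2σ²)), so the posterior is Inverse-Gamma(α + n/2, β + SS/2) = Inverse-Gamma(6, 46.1).
The mode of Inverse-Gamma(a, b) is b/(a+1) = 46.1/7 ≈ 6.5857.

σ̂²_MAP = 6.5857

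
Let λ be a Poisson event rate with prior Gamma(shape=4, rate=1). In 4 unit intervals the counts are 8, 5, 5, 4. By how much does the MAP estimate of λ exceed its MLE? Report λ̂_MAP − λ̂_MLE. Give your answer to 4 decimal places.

MAP − MLE = -0.5000

Σxᵢ = 22. Posterior is Gamma(26, 5); MAP = (26−1)/5 = 25/5 ≈ 5.00000.
MLE = x̄ = 22/4 ≈ 5.50000.
Difference = 25/5 − 22/4 = -1/2 ≈ -0.5000.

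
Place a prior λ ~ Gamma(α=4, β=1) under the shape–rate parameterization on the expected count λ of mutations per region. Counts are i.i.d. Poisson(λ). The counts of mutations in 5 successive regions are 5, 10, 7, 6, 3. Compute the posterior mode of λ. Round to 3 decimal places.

Σxᵢ = 5+10+7+6+3 = 31, with n = 5.
Posterior ∝ λ^3e^(−1λ) · λ^31e^(−5λ) = λ^34e^(−6λ), i.e. Gamma(shape=35, rate=6).
The mode of a Gamma(a, b) with a ≥ 1 (shape–rate) is (a−1)/b = 34/6 ≈ 5.667.

λ̂_MAP = 5.667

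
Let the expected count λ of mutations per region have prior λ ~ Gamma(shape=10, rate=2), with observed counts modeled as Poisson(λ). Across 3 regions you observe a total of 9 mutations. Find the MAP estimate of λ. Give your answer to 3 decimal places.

Σxᵢ = 9, n = 3.
Posterior ∝ λ^9e^(−2λ) · λ^9e^(−3λ) = λ^18e^(−5λ), i.e. Gamma(shape=19, rate=5).
The mode of a Gamma(a, b) with a ≥ 1 (shape–rate) is (a−1)/b = 18/5 ≈ 3.600.

λ̂_MAP = 3.600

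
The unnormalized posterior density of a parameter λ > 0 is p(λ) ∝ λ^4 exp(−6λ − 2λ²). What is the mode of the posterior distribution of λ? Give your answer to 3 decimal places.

ℓ'(λ) = 4/λ − 6 − 4λ. Setting this to zero and multiplying by λ: 4λ² + 6λ − 4 = 0.
λ = (−6 + √(6² + 4·4·4)) / (2·4) = (−6 + √100) / 8 = (−6 + 10)/8 = 1/2.
ℓ''(λ) = −4/λ² − 4 < 0, confirming a maximum.

λ̂_MAP = 0.500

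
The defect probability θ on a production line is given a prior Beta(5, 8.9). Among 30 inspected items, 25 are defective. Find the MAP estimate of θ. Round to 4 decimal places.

Prior: Beta(5, 8.9).
Data: 25 successes in 30 trials. The binomial likelihood contributes θ^25(1−θ)^5, so the posterior is Beta(5+25, 8.9+5) = Beta(30, 13.9).
For Beta(a, b) with a, b > 1 the mode is (a−1)/(a+b−2) = 29/41.9 ≈ 0.6921.

θ̂_MAP = 0.6921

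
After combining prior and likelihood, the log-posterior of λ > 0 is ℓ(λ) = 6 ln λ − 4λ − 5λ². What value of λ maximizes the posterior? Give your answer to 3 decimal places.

λ̂_MAP = 0.600

ℓ'(λ) = 6/λ − 4 − 10λ. Setting this to zero and multiplying by λ: 10λ² + 4λ − 6 = 0.
λ = (−4 + √(4² + 4·10·6)) / (2·10) = (−4 + √256) / 20 = (−4 + 16)/20 = 3/5.
ℓ''(λ) = −6/λ² − 10 < 0, confirming a maximum.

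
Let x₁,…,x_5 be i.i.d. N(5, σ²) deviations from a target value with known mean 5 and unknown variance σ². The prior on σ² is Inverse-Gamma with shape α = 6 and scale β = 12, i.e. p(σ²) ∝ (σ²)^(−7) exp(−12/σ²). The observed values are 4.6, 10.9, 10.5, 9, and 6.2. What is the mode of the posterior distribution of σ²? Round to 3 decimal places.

σ̂²_MAP = 5.614

Sum of squared deviations about the known mean: SS = (4.6−5)² + (10.9−5)² + (10.5−5)² + (9−5)² + (6.2−5)² = 82.66.
The Normal likelihood contributes (σ²)^(−n/2) exp(−SS/(2σ²)), so the posterior is Inverse-Gamma(α + n/2, β + SS/2) = Inverse-Gamma(8.5, 53.33).
The mode of Inverse-Gamma(a, b) is b/(a+1) = 53.33/9.5 ≈ 5.614.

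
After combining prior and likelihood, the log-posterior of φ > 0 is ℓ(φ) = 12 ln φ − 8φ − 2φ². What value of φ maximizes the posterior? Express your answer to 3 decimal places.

φ̂_MAP = 1.000

ℓ'(φ) = 12/φ − 8 − 4φ. Setting this to zero and multiplying by φ: 4φ² + 8φ − 12 = 0.
φ = (−8 + √(8² + 4·4·12)) / (2·4) = (−8 + √256) / 8 = (−8 + 16)/8 = 1.
ℓ''(φ) = −12/φ² − 4 < 0, confirming a maximum.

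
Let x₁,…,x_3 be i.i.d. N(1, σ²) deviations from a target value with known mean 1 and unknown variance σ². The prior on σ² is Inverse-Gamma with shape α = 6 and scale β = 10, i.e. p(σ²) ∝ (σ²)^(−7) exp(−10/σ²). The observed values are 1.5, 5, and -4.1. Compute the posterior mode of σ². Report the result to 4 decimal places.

σ̂²_MAP = 3.6624

Sum of squared deviations about the known mean: SS = (1.5−1)² + (5−1)² + (-4.1−1)² = 42.26.
The Normal likelihood contributes (σ²)^(−n/2) exp(−SS/(2σ²)), so the posterior is Inverse-Gamma(α + n/2, β + SS/2) = Inverse-Gamma(7.5, 31.13).
The mode of Inverse-Gamma(a, b) is b/(a+1) = 31.13/8.5 ≈ 3.6624.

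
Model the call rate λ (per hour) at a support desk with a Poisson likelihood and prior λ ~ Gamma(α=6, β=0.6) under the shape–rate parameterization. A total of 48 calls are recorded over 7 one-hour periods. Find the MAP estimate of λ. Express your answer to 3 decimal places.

λ̂_MAP = 6.974

Σxᵢ = 48, n = 7.
Posterior ∝ λ^5e^(−0.6λ) · λ^48e^(−7λ) = λ^53e^(−7.6λ), i.e. Gamma(shape=54, rate=7.6).
The mode of a Gamma(a, b) with a ≥ 1 (shape–rate) is (a−1)/b = 53/7.6 ≈ 6.974.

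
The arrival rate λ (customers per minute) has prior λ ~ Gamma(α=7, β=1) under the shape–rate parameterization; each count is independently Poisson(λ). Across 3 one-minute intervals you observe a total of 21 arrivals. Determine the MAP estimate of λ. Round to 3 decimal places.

λ̂_MAP = 6.750

Σxᵢ = 21, n = 3.
Posterior ∝ λ^6e^(−1λ) · λ^21e^(−3λ) = λ^27e^(−4λ), i.e. Gamma(shape=28, rate=4).
The mode of a Gamma(a, b) with a ≥ 1 (shape–rate) is (a−1)/b = 27/4 ≈ 6.750.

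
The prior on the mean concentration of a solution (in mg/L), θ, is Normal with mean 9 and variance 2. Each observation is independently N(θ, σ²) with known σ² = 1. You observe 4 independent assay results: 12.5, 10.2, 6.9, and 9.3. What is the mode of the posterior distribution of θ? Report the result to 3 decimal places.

n = 4; x̄ = (12.5 + 10.2 + 6.9 + 9.3)/4 = 38.9/4 = 9.725.
For a Normal prior and Normal likelihood with known variance, the posterior is Normal; its mode equals its mean, the precision-weighted average.
Prior precision 1/σ₀² = 1/2 = 0.5; data precision n/σ² = 4/1 = 4.
θ̂ = (0.5·9 + 4·9.725) / (0.5 + 4) = 43.4/4.5 = 434/45 ≈ 9.644.

θ̂_MAP = 9.644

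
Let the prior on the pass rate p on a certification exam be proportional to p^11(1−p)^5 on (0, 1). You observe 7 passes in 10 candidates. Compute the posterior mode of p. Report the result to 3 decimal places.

p̂_MAP = 0.692

The prior density ∝ p^11(1−p)^5 is the kernel of Beta(12, 6).
Data: 7 successes in 10 trials. The binomial likelihood contributes p^7(1−p)^3, so the posterior is Beta(12+7, 6+3) = Beta(19, 9).
For Beta(a, b) with a, b > 1 the mode is (a−1)/(a+b−2) = 18/26 ≈ 0.692.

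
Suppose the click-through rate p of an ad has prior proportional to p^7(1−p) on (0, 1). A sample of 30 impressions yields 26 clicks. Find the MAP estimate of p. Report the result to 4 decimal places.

p̂_MAP = 0.8684

The prior density ∝ p^7(1−p)^1 is the kernel of Beta(8, 2).
Data: 26 successes in 30 trials. The binomial likelihood contributes p^26(1−p)^4, so the posterior is Beta(8+26, 2+4) = Beta(34, 6).
For Beta(a, b) with a, b > 1 the mode is (a−1)/(a+b−2) = 33/38 ≈ 0.8684.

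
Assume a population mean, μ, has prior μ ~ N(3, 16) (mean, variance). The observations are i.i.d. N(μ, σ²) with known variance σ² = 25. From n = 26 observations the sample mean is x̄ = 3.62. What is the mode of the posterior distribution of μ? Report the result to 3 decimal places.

n = 26, x̄ = 3.62.
For a Normal prior and Normal likelihood with known variance, the posterior is Normal; its mode equals its mean, the precision-weighted average.
Prior precision 1/σ₀² = 1/16 = 0.0625; data precision n/σ² = 26/25 = 1.04.
μ̂ = (0.0625·3 + 1.04·3.62) / (0.0625 + 1.04) = 3.9523/1.1025 = 39523/11025 ≈ 3.585.

μ̂_MAP = 3.585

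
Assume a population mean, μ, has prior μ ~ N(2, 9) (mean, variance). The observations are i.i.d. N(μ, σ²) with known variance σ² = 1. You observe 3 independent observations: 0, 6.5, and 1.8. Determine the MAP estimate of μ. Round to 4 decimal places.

μ̂_MAP = 2.7393

n = 3; x̄ = (0 + 6.5 + 1.8)/3 = 8.3/3 = 83/30 ≈ 2.7667.
For a Normal prior and Normal likelihood with known variance, the posterior is Normal; its mode equals its mean, the precision-weighted average.
Prior precision 1/σ₀² = 1/9; data precision n/σ² = 3/1 = 3.
μ̂ = ((1/9)·2 + 3·(83/30)) / (1/9 + 3) = (767/90)/(28/9) = 767/280 ≈ 2.7393.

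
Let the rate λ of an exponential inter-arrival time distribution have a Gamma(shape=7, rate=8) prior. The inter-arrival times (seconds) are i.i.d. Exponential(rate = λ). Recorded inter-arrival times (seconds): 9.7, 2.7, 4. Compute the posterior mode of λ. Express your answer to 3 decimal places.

The Exponential(rate=λ) likelihood is ∝ λ^n e^(−λΣtᵢ). Here n = 3 and Σtᵢ = 9.7 + 2.7 + 4 = 16.4.
Posterior ∝ λ^6e^(−8λ) · λ^3e^(−16.4λ) = λ^9e^(−24.4λ), i.e. Gamma(10, 24.4).
Mode = (a−1)/b = 9/24.4 ≈ 0.369.

λ̂_MAP = 0.369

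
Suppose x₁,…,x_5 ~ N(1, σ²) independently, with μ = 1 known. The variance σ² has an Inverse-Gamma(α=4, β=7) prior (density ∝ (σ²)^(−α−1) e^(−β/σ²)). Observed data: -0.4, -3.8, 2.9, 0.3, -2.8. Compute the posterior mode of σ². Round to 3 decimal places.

Sum of squared deviations about the known mean: SS = (-0.4−1)² + (-3.8−1)² + (2.9−1)² + (0.3−1)² + (-2.8−1)² = 43.54.
The Normal likelihood contributes (σ²)^(−n/2) exp(−SS/(2σ²)), so the posterior is Inverse-Gamma(α + n/2, β + SS/2) = Inverse-Gamma(6.5, 28.77).
The mode of Inverse-Gamma(a, b) is b/(a+1) = 28.77/7.5 ≈ 3.836.

σ̂²_MAP = 3.836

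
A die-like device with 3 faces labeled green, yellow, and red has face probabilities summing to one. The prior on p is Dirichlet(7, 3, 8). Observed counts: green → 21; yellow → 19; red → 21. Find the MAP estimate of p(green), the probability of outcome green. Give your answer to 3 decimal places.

The posterior is Dirichlet(αᵢ + nᵢ) = Dirichlet(28, 22, 29).
For a Dirichlet(a₁,…,a_K) with all aᵢ > 1, the mode has j-th component (aⱼ − 1)/(Σaᵢ − K).
Here Σaᵢ = 79 and K = 3, so p(green) = (28 − 1)/(79 − 3) = 27/76 ≈ 0.355.

MAP estimate of p(green) = 0.355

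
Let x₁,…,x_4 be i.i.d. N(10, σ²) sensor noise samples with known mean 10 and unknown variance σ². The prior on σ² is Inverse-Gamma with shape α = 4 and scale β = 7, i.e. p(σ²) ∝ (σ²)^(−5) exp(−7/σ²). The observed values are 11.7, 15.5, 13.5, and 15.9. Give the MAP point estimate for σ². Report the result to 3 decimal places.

Sum of squared deviations about the known mean: SS = (11.7−10)² + (15.5−10)² + (13.5−10)² + (15.9−10)² = 80.2.
The Normal likelihood contributes (σ²)^(−n/2) exp(−SS/(2σ²)), so the posterior is Inverse-Gamma(α + n/2, β + SS/2) = Inverse-Gamma(6, 47.1).
The mode of Inverse-Gamma(a, b) is b/(a+1) = 47.1/7 ≈ 6.729.

σ̂²_MAP = 6.729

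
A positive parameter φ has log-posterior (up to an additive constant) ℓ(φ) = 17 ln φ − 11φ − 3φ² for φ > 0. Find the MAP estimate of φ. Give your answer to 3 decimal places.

ℓ'(φ) = 17/φ − 11 − 6φ. Setting this to zero and multiplying by φ: 6φ² + 11φ − 17 = 0.
φ = (−11 + √(11² + 4·6·17)) / (2·6) = (−11 + √529) / 12 = (−11 + 23)/12 = 1.
ℓ''(φ) = −17/φ² − 6 < 0, confirming a maximum.

φ̂_MAP = 1.000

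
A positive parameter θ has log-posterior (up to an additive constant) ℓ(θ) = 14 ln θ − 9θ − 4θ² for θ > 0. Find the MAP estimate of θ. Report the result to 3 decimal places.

θ̂_MAP = 0.875

ℓ'(θ) = 14/θ − 9 − 8θ. Setting this to zero and multiplying by θ: 8θ² + 9θ − 14 = 0.
θ = (−9 + √(9² + 4·8·14)) / (2·8) = (−9 + √529) / 16 = (−9 + 23)/16 = 7/8.
ℓ''(θ) = −14/θ² − 8 < 0, confirming a maximum.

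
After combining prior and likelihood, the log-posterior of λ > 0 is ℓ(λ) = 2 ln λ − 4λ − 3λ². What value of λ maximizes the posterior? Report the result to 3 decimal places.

λ̂_MAP = 0.333

ℓ'(λ) = 2/λ − 4 − 6λ. Setting this to zero and multiplying by λ: 6λ² + 4λ − 2 = 0.
λ = (−4 + √(4² + 4·6·2)) / (2·6) = (−4 + √64) / 12 = (−4 + 8)/12 = 1/3.
ℓ''(λ) = −2/λ² − 6 < 0, confirming a maximum.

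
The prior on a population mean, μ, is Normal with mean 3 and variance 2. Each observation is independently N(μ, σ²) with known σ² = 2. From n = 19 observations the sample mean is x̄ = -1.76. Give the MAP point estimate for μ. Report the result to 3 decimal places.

μ̂_MAP = -1.522

n = 19, x̄ = -1.76.
For a Normal prior and Normal likelihood with known variance, the posterior is Normal; its mode equals its mean, the precision-weighted average.
Prior precision 1/σ₀² = 1/2 = 0.5; data precision n/σ² = 19/2 = 9.5.
μ̂ = (0.5·3 + 9.5·(-1.76)) / (0.5 + 9.5) = (-15.22)/10 = -1.522.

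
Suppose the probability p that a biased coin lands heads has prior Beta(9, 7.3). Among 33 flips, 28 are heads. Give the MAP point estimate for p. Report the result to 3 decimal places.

p̂_MAP = 0.761

Prior: Beta(9, 7.3).
Data: 28 successes in 33 trials. The binomial likelihood contributes p^28(1−p)^5, so the posterior is Beta(9+28, 7.3+5) = Beta(37, 12.3).
For Beta(a, b) with a, b > 1 the mode is (a−1)/(a+b−2) = 36/47.3 ≈ 0.761.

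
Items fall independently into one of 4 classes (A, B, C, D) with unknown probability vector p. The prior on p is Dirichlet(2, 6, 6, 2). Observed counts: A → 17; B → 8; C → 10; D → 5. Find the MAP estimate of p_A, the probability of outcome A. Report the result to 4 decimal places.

MAP estimate of p_A = 0.3462

The posterior is Dirichlet(αᵢ + nᵢ) = Dirichlet(19, 14, 16, 7).
For a Dirichlet(a₁,…,a_K) with all aᵢ > 1, the mode has j-th component (aⱼ − 1)/(Σaᵢ − K).
Here Σaᵢ = 56 and K = 4, so p_A = (19 − 1)/(56 − 4) = 18/52 ≈ 0.3462.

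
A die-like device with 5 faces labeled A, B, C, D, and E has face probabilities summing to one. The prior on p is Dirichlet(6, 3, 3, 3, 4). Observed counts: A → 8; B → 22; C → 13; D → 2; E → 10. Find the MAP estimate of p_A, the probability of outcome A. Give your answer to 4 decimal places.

MAP estimate of p_A = 0.1884

The posterior is Dirichlet(αᵢ + nᵢ) = Dirichlet(14, 25, 16, 5, 14).
For a Dirichlet(a₁,…,a_K) with all aᵢ > 1, the mode has j-th component (aⱼ − 1)/(Σaᵢ − K).
Here Σaᵢ = 74 and K = 5, so p_A = (14 − 1)/(74 − 5) = 13/69 ≈ 0.1884.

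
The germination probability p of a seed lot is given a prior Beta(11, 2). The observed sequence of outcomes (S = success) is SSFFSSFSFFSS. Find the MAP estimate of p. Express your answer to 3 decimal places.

p̂_MAP = 0.739

Prior: Beta(11, 2).
Data: 7 successes in 12 trials (from the sequence). The binomial likelihood contributes p^7(1−p)^5, so the posterior is Beta(11+7, 2+5) = Beta(18, 7).
For Beta(a, b) with a, b > 1 the mode is (a−1)/(a+b−2) = 17/23 ≈ 0.739.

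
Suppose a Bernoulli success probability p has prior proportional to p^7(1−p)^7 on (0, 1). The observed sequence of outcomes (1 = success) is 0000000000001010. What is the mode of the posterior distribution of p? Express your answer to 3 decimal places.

The prior density ∝ p^7(1−p)^7 is the kernel of Beta(8, 8).
Data: 2 successes in 16 trials (from the sequence). The binomial likelihood contributes p^2(1−p)^14, so the posterior is Beta(8+2, 8+14) = Beta(10, 22).
For Beta(a, b) with a, b > 1 the mode is (a−1)/(a+b−2) = 9/30 ≈ 0.300.

p̂_MAP = 0.300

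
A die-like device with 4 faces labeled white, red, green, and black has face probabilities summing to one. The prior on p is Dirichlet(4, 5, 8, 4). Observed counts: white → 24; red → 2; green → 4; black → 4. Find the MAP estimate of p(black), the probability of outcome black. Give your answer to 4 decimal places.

The posterior is Dirichlet(αᵢ + nᵢ) = Dirichlet(28, 7, 12, 8).
For a Dirichlet(a₁,…,a_K) with all aᵢ > 1, the mode has j-th component (aⱼ − 1)/(Σaᵢ − K).
Here Σaᵢ = 55 and K = 4, so p(black) = (8 − 1)/(55 − 4) = 7/51 ≈ 0.1373.

MAP estimate of p(black) = 0.1373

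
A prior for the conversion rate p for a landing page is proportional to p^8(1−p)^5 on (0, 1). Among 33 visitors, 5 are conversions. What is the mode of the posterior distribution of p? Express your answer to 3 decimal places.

The prior density ∝ p^8(1−p)^5 is the kernel of Beta(9, 6).
Data: 5 successes in 33 trials. The binomial likelihood contributes p^5(1−p)^28, so the posterior is Beta(9+5, 6+28) = Beta(14, 34).
For Beta(a, b) with a, b > 1 the mode is (a−1)/(a+b−2) = 13/46 ≈ 0.283.

p̂_MAP = 0.283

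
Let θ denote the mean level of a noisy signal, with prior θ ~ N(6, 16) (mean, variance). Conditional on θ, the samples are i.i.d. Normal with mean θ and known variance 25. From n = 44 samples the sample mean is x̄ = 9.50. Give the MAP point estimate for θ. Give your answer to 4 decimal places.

θ̂_MAP = 9.3800

n = 44, x̄ = 9.50.
For a Normal prior and Normal likelihood with known variance, the posterior is Normal; its mode equals its mean, the precision-weighted average.
Prior precision 1/σ₀² = 1/16 = 0.0625; data precision n/σ² = 44/25 = 1.76.
θ̂ = (0.0625·6 + 1.76·9.5) / (0.0625 + 1.76) = 17.095/1.8225 = 6838/729 ≈ 9.3800.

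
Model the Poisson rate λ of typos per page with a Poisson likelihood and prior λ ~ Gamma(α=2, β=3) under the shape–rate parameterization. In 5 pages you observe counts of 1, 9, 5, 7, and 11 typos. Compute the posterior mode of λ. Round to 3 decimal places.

Σxᵢ = 1+9+5+7+11 = 33, with n = 5.
Posterior ∝ λe^(−3λ) · λ^33e^(−5λ) = λ^34e^(−8λ), i.e. Gamma(shape=35, rate=8).
The mode of a Gamma(a, b) with a ≥ 1 (shape–rate) is (a−1)/b = 34/8 ≈ 4.250.

λ̂_MAP = 4.250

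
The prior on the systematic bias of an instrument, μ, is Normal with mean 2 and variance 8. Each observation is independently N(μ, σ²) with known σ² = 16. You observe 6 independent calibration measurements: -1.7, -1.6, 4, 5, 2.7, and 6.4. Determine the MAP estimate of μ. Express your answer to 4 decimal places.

μ̂_MAP = 2.3500

n = 6; x̄ = ((-1.7) + (-1.6) + 4 + 5 + 2.7 + 6.4)/6 = 14.8/6 = 37/15 ≈ 2.4667.
For a Normal prior and Normal likelihood with known variance, the posterior is Normal; its mode equals its mean, the precision-weighted average.
Prior precision 1/σ₀² = 1/8 = 0.125; data precision n/σ² = 6/16 = 0.375.
μ̂ = (0.125·2 + 0.375·(37/15)) / (0.125 + 0.375) = 1.175/0.5 = 2.3500.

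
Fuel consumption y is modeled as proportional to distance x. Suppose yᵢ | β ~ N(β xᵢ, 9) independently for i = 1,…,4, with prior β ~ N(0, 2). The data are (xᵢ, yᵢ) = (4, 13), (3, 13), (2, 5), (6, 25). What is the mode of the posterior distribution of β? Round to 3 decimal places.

β̂_MAP = 3.612

log p(β | y) = −Σ(yᵢ − βxᵢ)²/(2·9) − β²/(2·2) + const.
Setting the derivative to zero: Σxᵢ(yᵢ − βxᵢ)/9 − β/2 = 0, so β = Σxᵢyᵢ / (Σxᵢ² + σ²/τ²).
Σxᵢyᵢ = 4·13 + 3·13 + 2·5 + 6·25 = 251; Σxᵢ² = 65; σ²/τ² = 4.5.
β̂_MAP = 251 / (65 + 4.5) = 251/69.5 ≈ 3.612.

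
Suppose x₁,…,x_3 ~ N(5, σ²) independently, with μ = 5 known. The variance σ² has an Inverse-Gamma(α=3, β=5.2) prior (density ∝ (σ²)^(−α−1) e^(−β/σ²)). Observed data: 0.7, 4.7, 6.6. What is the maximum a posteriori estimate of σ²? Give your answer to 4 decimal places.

Sum of squared deviations about the known mean: SS = (0.7−5)² + (4.7−5)² + (6.6−5)² = 21.14.
The Normal likelihood contributes (σ²)^(−n/2) exp(−SS/(2σ²)), so the posterior is Inverse-Gamma(α + n/2, β + SS/2) = Inverse-Gamma(4.5, 15.77).
The mode of Inverse-Gamma(a, b) is b/(a+1) = 15.77/5.5 ≈ 2.8673.

σ̂²_MAP = 2.8673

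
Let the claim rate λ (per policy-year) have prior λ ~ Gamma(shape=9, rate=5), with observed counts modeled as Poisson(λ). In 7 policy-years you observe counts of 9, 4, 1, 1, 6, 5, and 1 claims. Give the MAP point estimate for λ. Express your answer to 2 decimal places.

λ̂_MAP = 2.92

Σxᵢ = 9+4+1+1+6+5+1 = 27, with n = 7.
Posterior ∝ λ^8e^(−5λ) · λ^27e^(−7λ) = λ^35e^(−12λ), i.e. Gamma(shape=36, rate=12).
The mode of a Gamma(a, b) with a ≥ 1 (shape–rate) is (a−1)/b = 35/12 ≈ 2.92.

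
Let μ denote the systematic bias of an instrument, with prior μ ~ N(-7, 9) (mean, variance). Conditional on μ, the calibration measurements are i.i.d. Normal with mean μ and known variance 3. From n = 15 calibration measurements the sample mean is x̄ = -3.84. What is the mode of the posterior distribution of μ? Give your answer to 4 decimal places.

n = 15, x̄ = -3.84.
For a Normal prior and Normal likelihood with known variance, the posterior is Normal; its mode equals its mean, the precision-weighted average.
Prior precision 1/σ₀² = 1/9; data precision n/σ² = 15/3 = 5.
μ̂ = ((1/9)·(-7) + 5·(-3.84)) / (1/9 + 5) = (-899/45)/(46/9) = -899/230 ≈ -3.9087.

μ̂_MAP = -3.9087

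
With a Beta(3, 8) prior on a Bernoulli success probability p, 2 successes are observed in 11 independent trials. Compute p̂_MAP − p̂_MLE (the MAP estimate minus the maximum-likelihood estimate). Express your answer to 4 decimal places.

Posterior is Beta(5, 17); MAP = (5−1)/(22−2) = 4/20 ≈ 0.20000.
MLE ignores the prior: p̂_MLE = k/n = 2/11 ≈ 0.18182.
Difference = 4/20 − 2/11 = 1/55 ≈ 0.0182.

MAP − MLE = 0.0182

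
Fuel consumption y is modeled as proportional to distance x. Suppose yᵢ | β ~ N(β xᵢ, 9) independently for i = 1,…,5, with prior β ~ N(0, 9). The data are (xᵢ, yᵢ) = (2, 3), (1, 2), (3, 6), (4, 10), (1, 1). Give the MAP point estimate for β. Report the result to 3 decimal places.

β̂_MAP = 2.094

log p(β | y) = −Σ(yᵢ − βxᵢ)²/(2·9) − β²/(2·9) + const.
Setting the derivative to zero: Σxᵢ(yᵢ − βxᵢ)/9 − β/9 = 0, so β = Σxᵢyᵢ / (Σxᵢ² + σ²/τ²).
Σxᵢyᵢ = 2·3 + 1·2 + 3·6 + 4·10 + 1·1 = 67; Σxᵢ² = 31; σ²/τ² = 1.
β̂_MAP = 67 / (31 + 1) = 67/32 ≈ 2.094.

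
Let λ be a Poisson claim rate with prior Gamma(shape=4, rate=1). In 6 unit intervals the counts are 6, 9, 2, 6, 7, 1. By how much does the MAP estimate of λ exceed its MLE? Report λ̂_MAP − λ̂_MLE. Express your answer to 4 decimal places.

Σxᵢ = 31. Posterior is Gamma(35, 7); MAP = (35−1)/7 = 34/7 ≈ 4.85714.
MLE = x̄ = 31/6 ≈ 5.16667.
Difference = 34/7 − 31/6 = -13/42 ≈ -0.3095.

MAP − MLE = -0.3095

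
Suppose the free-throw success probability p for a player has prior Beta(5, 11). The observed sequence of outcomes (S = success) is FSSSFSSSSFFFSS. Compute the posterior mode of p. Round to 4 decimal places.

Prior: Beta(5, 11).
Data: 9 successes in 14 trials (from the sequence). The binomial likelihood contributes p^9(1−p)^5, so the posterior is Beta(5+9, 11+5) = Beta(14, 16).
For Beta(a, b) with a, b > 1 the mode is (a−1)/(a+b−2) = 13/28 ≈ 0.4643.

p̂_MAP = 0.4643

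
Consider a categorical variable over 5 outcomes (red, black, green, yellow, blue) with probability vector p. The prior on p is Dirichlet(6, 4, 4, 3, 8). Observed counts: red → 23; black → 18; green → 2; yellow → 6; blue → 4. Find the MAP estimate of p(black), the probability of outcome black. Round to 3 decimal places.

MAP estimate of p(black) = 0.288

The posterior is Dirichlet(αᵢ + nᵢ) = Dirichlet(29, 22, 6, 9, 12).
For a Dirichlet(a₁,…,a_K) with all aᵢ > 1, the mode has j-th component (aⱼ − 1)/(Σaᵢ − K).
Here Σaᵢ = 78 and K = 5, so p(black) = (22 − 1)/(78 − 5) = 21/73 ≈ 0.288.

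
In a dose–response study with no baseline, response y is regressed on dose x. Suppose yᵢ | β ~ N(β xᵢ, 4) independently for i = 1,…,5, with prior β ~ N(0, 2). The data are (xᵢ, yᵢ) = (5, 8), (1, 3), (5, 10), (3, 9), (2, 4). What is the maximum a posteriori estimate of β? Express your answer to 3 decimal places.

log p(β | y) = −Σ(yᵢ − βxᵢ)²/(2·4) − β²/(2·2) + const.
Setting the derivative to zero: Σxᵢ(yᵢ − βxᵢ)/4 − β/2 = 0, so β = Σxᵢyᵢ / (Σxᵢ² + σ²/τ²).
Σxᵢyᵢ = 5·8 + 1·3 + 5·10 + 3·9 + 2·4 = 128; Σxᵢ² = 64; σ²/τ² = 2.
β̂_MAP = 128 / (64 + 2) = 128/66 ≈ 1.939.

β̂_MAP = 1.939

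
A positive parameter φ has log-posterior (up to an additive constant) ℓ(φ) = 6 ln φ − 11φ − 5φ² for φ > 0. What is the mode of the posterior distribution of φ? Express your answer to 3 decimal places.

φ̂_MAP = 0.400

ℓ'(φ) = 6/φ − 11 − 10φ. Setting this to zero and multiplying by φ: 10φ² + 11φ − 6 = 0.
φ = (−11 + √(11² + 4·10·6)) / (2·10) = (−11 + √361) / 20 = (−11 + 19)/20 = 2/5.
ℓ''(φ) = −6/φ² − 10 < 0, confirming a maximum.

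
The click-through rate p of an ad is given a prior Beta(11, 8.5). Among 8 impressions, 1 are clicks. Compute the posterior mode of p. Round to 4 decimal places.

p̂_MAP = 0.4314

Prior: Beta(11, 8.5).
Data: 1 success in 8 trials. The binomial likelihood contributes p(1−p)^7, so the posterior is Beta(11+1, 8.5+7) = Beta(12, 15.5).
For Beta(a, b) with a, b > 1 the mode is (a−1)/(a+b−2) = 11/25.5 ≈ 0.4314.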